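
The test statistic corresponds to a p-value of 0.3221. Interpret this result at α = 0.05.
Since p = 0.3221 > α = 0.05, fail to reject H₀.
There is insufficient evidence to reject the null hypothesis; the result is not statistically significant at the 0.05 level.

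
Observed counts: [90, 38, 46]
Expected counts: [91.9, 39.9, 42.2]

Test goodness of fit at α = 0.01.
Chi-square goodness of fit test:
H₀: observed counts match expected distribution
H₁: observed counts differ from expected distribution
df = k - 1 = 2
χ² = Σ(O - E)²/E
   = (90 - 91.9)²/91.9 + (38 - 39.9)²/39.9 + (46 - 42.2)²/42.2
   = 0.039 + 0.090 + 0.342
   = 0.47
p-value = 0.7898

Since p-value > α = 0.01, we fail to reject H₀.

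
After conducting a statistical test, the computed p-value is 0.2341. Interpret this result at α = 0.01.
Since p = 0.2341 > α = 0.01, fail to reject H₀.
There is insufficient evidence to reject the null hypothesis; the result is not statistically significant at the 0.01 level.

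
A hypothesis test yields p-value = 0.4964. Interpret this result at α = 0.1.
Since p = 0.4964 > α = 0.1, fail to reject H₀.
There is insufficient evidence to reject the null hypothesis; the result is not statistically significant at the 0.1 level.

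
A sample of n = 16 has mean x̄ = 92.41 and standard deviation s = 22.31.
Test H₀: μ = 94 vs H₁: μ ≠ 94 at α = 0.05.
One-sample t-test:
H₀: μ = 94
H₁: μ ≠ 94
df = n - 1 = 15
t = (x̄ - μ₀) / (s/√n) = (92.41 - 94) / (22.31/√16) = -0.285
p-value = 0.7795

Since p-value > α = 0.05, we fail to reject H₀.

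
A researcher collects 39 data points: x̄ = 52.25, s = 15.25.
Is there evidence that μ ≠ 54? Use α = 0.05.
One-sample t-test:
H₀: μ = 54
H₁: μ ≠ 54
df = n - 1 = 38
t = (x̄ - μ₀) / (s/√n) = (52.25 - 54) / (15.25/√39) = -0.717
p-value = 0.4780

Since p-value > α = 0.05, we fail to reject H₀.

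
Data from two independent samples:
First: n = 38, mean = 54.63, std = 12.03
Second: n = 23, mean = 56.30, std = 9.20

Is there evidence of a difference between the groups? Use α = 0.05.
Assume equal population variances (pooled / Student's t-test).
Student's two-sample t-test (equal variances):
H₀: μ₁ = μ₂
H₁: μ₁ ≠ μ₂
df = n₁ + n₂ - 2 = 59
Pooled variance s_p² = [(n₁-1)s₁² + (n₂-1)s₂²] / (n₁ + n₂ - 2) = [(37)(12.03²) + (22)(9.20²)] / 59 = 122.3179
SE = √(s_p²(1/n₁ + 1/n₂)) = √(122.3179 × (1/38 + 1/23)) = 2.9218
t = (x̄₁ - x̄₂) / SE = (54.63 - 56.30) / 2.9218 = -1.67 / 2.9218 = -0.572
p-value = 0.5698

Since p-value > α = 0.05, we fail to reject H₀.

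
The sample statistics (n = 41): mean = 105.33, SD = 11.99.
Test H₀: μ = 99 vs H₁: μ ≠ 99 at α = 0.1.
One-sample t-test:
H₀: μ = 99
H₁: μ ≠ 99
df = n - 1 = 40
t = (x̄ - μ₀) / (s/√n) = (105.33 - 99) / (11.99/√41) = 3.380
p-value = 0.0016

Since p-value < α = 0.1, we reject H₀.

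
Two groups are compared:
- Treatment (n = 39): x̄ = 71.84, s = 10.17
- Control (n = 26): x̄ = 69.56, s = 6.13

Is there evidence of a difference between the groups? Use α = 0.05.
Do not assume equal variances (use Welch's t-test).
Welch's two-sample t-test:
H₀: μ₁ = μ₂
H₁: μ₁ ≠ μ₂
s₁²/n₁ = 10.17²/39 = 2.6520,  s₂²/n₂ = 6.13²/26 = 1.4453
SE = √(s₁²/n₁ + s₂²/n₂) = √(2.6520 + 1.4453) = 2.0242
df (Welch-Satterthwaite) = (s₁²/n₁ + s₂²/n₂)² / [(s₁²/n₁)²/(n₁-1) + (s₂²/n₂)²/(n₂-1)] ≈ 62.49
t = (x̄₁ - x̄₂) / SE = (71.84 - 69.56) / 2.0242 = 2.28 / 2.0242 = 1.126
p-value = 0.2643

Since p-value > α = 0.05, we fail to reject H₀.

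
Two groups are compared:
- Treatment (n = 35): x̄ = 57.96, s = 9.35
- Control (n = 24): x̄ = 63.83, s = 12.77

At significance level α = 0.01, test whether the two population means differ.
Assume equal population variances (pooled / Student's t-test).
Student's two-sample t-test (equal variances):
H₀: μ₁ = μ₂
H₁: μ₁ ≠ μ₂
df = n₁ + n₂ - 2 = 57
Pooled variance s_p² = [(n₁-1)s₁² + (n₂-1)s₂²] / (n₁ + n₂ - 2) = [(34)(9.35²) + (23)(12.77²)] / 57 = 117.9481
SE = √(s_p²(1/n₁ + 1/n₂)) = √(117.9481 × (1/35 + 1/24)) = 2.8783
t = (x̄₁ - x̄₂) / SE = (57.96 - 63.83) / 2.8783 = -5.87 / 2.8783 = -2.039
p-value = 0.0461

Since p-value > α = 0.01, we fail to reject H₀.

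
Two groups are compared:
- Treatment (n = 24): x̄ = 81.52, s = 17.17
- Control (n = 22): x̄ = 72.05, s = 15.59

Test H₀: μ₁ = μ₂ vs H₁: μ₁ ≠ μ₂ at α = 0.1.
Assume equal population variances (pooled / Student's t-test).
Student's two-sample t-test (equal variances):
H₀: μ₁ = μ₂
H₁: μ₁ ≠ μ₂
df = n₁ + n₂ - 2 = 44
Pooled variance s_p² = [(n₁-1)s₁² + (n₂-1)s₂²] / (n₁ + n₂ - 2) = [(23)(17.17²) + (21)(15.59²)] / 44 = 270.1049
SE = √(s_p²(1/n₁ + 1/n₂)) = √(270.1049 × (1/24 + 1/22)) = 4.8510
t = (x̄₁ - x̄₂) / SE = (81.52 - 72.05) / 4.8510 = 9.47 / 4.8510 = 1.952
p-value = 0.0573

Since p-value < α = 0.1, we reject H₀.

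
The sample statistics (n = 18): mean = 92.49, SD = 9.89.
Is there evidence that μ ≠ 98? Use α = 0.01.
One-sample t-test:
H₀: μ = 98
H₁: μ ≠ 98
df = n - 1 = 17
t = (x̄ - μ₀) / (s/√n) = (92.49 - 98) / (9.89/√18) = -2.364
p-value = 0.0303

Since p-value > α = 0.01, we fail to reject H₀.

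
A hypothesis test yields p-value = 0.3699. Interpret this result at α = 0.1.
Since p = 0.3699 > α = 0.1, fail to reject H₀.
There is insufficient evidence to reject the null hypothesis; the result is not statistically significant at the 0.1 level.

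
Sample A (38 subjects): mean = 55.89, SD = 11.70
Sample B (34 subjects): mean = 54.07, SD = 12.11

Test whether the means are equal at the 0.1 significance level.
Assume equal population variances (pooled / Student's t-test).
Student's two-sample t-test (equal variances):
H₀: μ₁ = μ₂
H₁: μ₁ ≠ μ₂
df = n₁ + n₂ - 2 = 70
Pooled variance s_p² = [(n₁-1)s₁² + (n₂-1)s₂²] / (n₁ + n₂ - 2) = [(37)(11.70²) + (33)(12.11²)] / 70 = 141.4921
SE = √(s_p²(1/n₁ + 1/n₂)) = √(141.4921 × (1/38 + 1/34)) = 2.8080
t = (x̄₁ - x̄₂) / SE = (55.89 - 54.07) / 2.8080 = 1.82 / 2.8080 = 0.648
p-value = 0.5190

Since p-value > α = 0.1, we fail to reject H₀.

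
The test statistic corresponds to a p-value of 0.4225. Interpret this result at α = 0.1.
Since p = 0.4225 > α = 0.1, fail to reject H₀.
There is insufficient evidence to reject the null hypothesis; the result is not statistically significant at the 0.1 level.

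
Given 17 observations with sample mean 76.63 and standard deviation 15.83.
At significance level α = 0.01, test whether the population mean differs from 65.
One-sample t-test:
H₀: μ = 65
H₁: μ ≠ 65
df = n - 1 = 16
t = (x̄ - μ₀) / (s/√n) = (76.63 - 65) / (15.83/√17) = 3.029
p-value = 0.0080

Since p-value < α = 0.01, we reject H₀.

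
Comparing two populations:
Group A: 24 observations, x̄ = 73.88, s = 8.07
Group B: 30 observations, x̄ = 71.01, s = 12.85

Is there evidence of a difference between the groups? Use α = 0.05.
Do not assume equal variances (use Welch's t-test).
Welch's two-sample t-test:
H₀: μ₁ = μ₂
H₁: μ₁ ≠ μ₂
s₁²/n₁ = 8.07²/24 = 2.7135,  s₂²/n₂ = 12.85²/30 = 5.5041
SE = √(s₁²/n₁ + s₂²/n₂) = √(2.7135 + 5.5041) = 2.8666
df (Welch-Satterthwaite) = (s₁²/n₁ + s₂²/n₂)² / [(s₁²/n₁)²/(n₁-1) + (s₂²/n₂)²/(n₂-1)] ≈ 49.48
t = (x̄₁ - x̄₂) / SE = (73.88 - 71.01) / 2.8666 = 2.87 / 2.8666 = 1.001
p-value = 0.3216

Since p-value > α = 0.05, we fail to reject H₀.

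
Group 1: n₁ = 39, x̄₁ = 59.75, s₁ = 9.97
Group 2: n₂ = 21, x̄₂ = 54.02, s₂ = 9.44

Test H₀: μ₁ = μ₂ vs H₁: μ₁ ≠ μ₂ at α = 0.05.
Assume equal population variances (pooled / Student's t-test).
Student's two-sample t-test (equal variances):
H₀: μ₁ = μ₂
H₁: μ₁ ≠ μ₂
df = n₁ + n₂ - 2 = 58
Pooled variance s_p² = [(n₁-1)s₁² + (n₂-1)s₂²] / (n₁ + n₂ - 2) = [(38)(9.97²) + (20)(9.44²)] / 58 = 95.8536
SE = √(s_p²(1/n₁ + 1/n₂)) = √(95.8536 × (1/39 + 1/21)) = 2.6500
t = (x̄₁ - x̄₂) / SE = (59.75 - 54.02) / 2.6500 = 5.73 / 2.6500 = 2.162
p-value = 0.0347

Since p-value < α = 0.05, we reject H₀.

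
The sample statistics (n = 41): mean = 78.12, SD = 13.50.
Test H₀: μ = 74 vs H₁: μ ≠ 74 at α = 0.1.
One-sample t-test:
H₀: μ = 74
H₁: μ ≠ 74
df = n - 1 = 40
t = (x̄ - μ₀) / (s/√n) = (78.12 - 74) / (13.50/√41) = 1.954
p-value = 0.0577

Since p-value < α = 0.1, we reject H₀.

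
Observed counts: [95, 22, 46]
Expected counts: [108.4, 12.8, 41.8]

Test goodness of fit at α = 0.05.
Chi-square goodness of fit test:
H₀: observed counts match expected distribution
H₁: observed counts differ from expected distribution
df = k - 1 = 2
χ² = Σ(O - E)²/E
   = (95 - 108.4)²/108.4 + (22 - 12.8)²/12.8 + (46 - 41.8)²/41.8
   = 1.656 + 6.612 + 0.422
   = 8.69
p-value = 0.0130

Since p-value < α = 0.05, we reject H₀.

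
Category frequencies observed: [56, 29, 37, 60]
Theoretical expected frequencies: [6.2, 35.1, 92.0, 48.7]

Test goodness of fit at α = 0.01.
Chi-square goodness of fit test:
H₀: observed counts match expected distribution
H₁: observed counts differ from expected distribution
df = k - 1 = 3
χ² = Σ(O - E)²/E
   = (56 - 6.2)²/6.2 + (29 - 35.1)²/35.1 + (37 - 92.0)²/92.0 + (60 - 48.7)²/48.7
   = 400.006 + 1.060 + 32.880 + 2.622
   = 436.57
p-value < 0.0001

Since p-value < α = 0.01, we reject H₀.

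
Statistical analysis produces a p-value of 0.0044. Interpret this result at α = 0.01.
Since p = 0.0044 < α = 0.01, reject H₀.
There is sufficient evidence to reject the null hypothesis; the result is statistically significant at the 0.01 level.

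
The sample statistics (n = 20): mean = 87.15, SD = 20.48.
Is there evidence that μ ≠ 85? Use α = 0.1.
One-sample t-test:
H₀: μ = 85
H₁: μ ≠ 85
df = n - 1 = 19
t = (x̄ - μ₀) / (s/√n) = (87.15 - 85) / (20.48/√20) = 0.469
p-value = 0.6441

Since p-value > α = 0.1, we fail to reject H₀.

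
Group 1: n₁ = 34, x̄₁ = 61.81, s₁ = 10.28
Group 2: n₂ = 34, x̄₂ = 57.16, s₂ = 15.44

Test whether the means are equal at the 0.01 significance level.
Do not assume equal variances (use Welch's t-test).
Welch's two-sample t-test:
H₀: μ₁ = μ₂
H₁: μ₁ ≠ μ₂
s₁²/n₁ = 10.28²/34 = 3.1082,  s₂²/n₂ = 15.44²/34 = 7.0116
SE = √(s₁²/n₁ + s₂²/n₂) = √(3.1082 + 7.0116) = 3.1812
df (Welch-Satterthwaite) = (s₁²/n₁ + s₂²/n₂)² / [(s₁²/n₁)²/(n₁-1) + (s₂²/n₂)²/(n₂-1)] ≈ 57.45
t = (x̄₁ - x̄₂) / SE = (61.81 - 57.16) / 3.1812 = 4.65 / 3.1812 = 1.462
p-value = 0.1493

Since p-value > α = 0.01, we fail to reject H₀.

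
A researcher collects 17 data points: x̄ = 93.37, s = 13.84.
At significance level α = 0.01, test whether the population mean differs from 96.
One-sample t-test:
H₀: μ = 96
H₁: μ ≠ 96
df = n - 1 = 16
t = (x̄ - μ₀) / (s/√n) = (93.37 - 96) / (13.84/√17) = -0.784
p-value = 0.4448

Since p-value > α = 0.01, we fail to reject H₀.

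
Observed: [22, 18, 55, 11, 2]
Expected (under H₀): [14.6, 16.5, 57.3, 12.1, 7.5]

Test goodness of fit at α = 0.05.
Chi-square goodness of fit test:
H₀: observed counts match expected distribution
H₁: observed counts differ from expected distribution
df = k - 1 = 4
χ² = Σ(O - E)²/E
   = (22 - 14.6)²/14.6 + (18 - 16.5)²/16.5 + (55 - 57.3)²/57.3 + (11 - 12.1)²/12.1 + (2 - 7.5)²/7.5
   = 3.751 + 0.136 + 0.092 + 0.100 + 4.033
   = 8.11
p-value = 0.0875

Since p-value > α = 0.05, we fail to reject H₀.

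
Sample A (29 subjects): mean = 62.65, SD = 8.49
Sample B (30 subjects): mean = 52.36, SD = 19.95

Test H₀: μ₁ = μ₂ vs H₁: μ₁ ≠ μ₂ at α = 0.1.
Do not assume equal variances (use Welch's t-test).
Welch's two-sample t-test:
H₀: μ₁ = μ₂
H₁: μ₁ ≠ μ₂
s₁²/n₁ = 8.49²/29 = 2.4855,  s₂²/n₂ = 19.95²/30 = 13.2668
SE = √(s₁²/n₁ + s₂²/n₂) = √(2.4855 + 13.2668) = 3.9689
df (Welch-Satterthwaite) = (s₁²/n₁ + s₂²/n₂)² / [(s₁²/n₁)²/(n₁-1) + (s₂²/n₂)²/(n₂-1)] ≈ 39.45
t = (x̄₁ - x̄₂) / SE = (62.65 - 52.36) / 3.9689 = 10.29 / 3.9689 = 2.593
p-value = 0.0133

Since p-value < α = 0.1, we reject H₀.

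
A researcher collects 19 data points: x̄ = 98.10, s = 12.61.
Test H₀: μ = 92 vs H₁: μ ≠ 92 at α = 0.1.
One-sample t-test:
H₀: μ = 92
H₁: μ ≠ 92
df = n - 1 = 18
t = (x̄ - μ₀) / (s/√n) = (98.10 - 92) / (12.61/√19) = 2.109
p-value = 0.0493

Since p-value < α = 0.1, we reject H₀.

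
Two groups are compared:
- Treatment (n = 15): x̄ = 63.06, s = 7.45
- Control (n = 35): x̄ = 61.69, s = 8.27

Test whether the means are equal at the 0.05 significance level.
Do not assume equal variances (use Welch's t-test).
Welch's two-sample t-test:
H₀: μ₁ = μ₂
H₁: μ₁ ≠ μ₂
s₁²/n₁ = 7.45²/15 = 3.7002,  s₂²/n₂ = 8.27²/35 = 1.9541
SE = √(s₁²/n₁ + s₂²/n₂) = √(3.7002 + 1.9541) = 2.3779
df (Welch-Satterthwaite) = (s₁²/n₁ + s₂²/n₂)² / [(s₁²/n₁)²/(n₁-1) + (s₂²/n₂)²/(n₂-1)] ≈ 29.32
t = (x̄₁ - x̄₂) / SE = (63.06 - 61.69) / 2.3779 = 1.37 / 2.3779 = 0.576
p-value = 0.5689

Since p-value > α = 0.05, we fail to reject H₀.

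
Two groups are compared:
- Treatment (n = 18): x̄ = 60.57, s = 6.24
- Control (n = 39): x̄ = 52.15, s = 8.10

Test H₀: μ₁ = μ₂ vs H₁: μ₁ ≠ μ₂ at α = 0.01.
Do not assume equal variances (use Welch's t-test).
Welch's two-sample t-test:
H₀: μ₁ = μ₂
H₁: μ₁ ≠ μ₂
s₁²/n₁ = 6.24²/18 = 2.1632,  s₂²/n₂ = 8.10²/39 = 1.6823
SE = √(s₁²/n₁ + s₂²/n₂) = √(2.1632 + 1.6823) = 1.9610
df (Welch-Satterthwaite) = (s₁²/n₁ + s₂²/n₂)² / [(s₁²/n₁)²/(n₁-1) + (s₂²/n₂)²/(n₂-1)] ≈ 42.28
t = (x̄₁ - x̄₂) / SE = (60.57 - 52.15) / 1.9610 = 8.42 / 1.9610 = 4.294
p-value = 0.0001

Since p-value < α = 0.01, we reject H₀.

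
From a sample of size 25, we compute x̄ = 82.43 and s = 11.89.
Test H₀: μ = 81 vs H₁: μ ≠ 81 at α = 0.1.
One-sample t-test:
H₀: μ = 81
H₁: μ ≠ 81
df = n - 1 = 24
t = (x̄ - μ₀) / (s/√n) = (82.43 - 81) / (11.89/√25) = 0.601
p-value = 0.5532

Since p-value > α = 0.1, we fail to reject H₀.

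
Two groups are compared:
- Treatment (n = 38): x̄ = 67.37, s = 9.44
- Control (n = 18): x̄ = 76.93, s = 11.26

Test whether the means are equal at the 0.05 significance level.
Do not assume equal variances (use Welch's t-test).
Welch's two-sample t-test:
H₀: μ₁ = μ₂
H₁: μ₁ ≠ μ₂
s₁²/n₁ = 9.44²/38 = 2.3451,  s₂²/n₂ = 11.26²/18 = 7.0438
SE = √(s₁²/n₁ + s₂²/n₂) = √(2.3451 + 7.0438) = 3.0641
df (Welch-Satterthwaite) = (s₁²/n₁ + s₂²/n₂)² / [(s₁²/n₁)²/(n₁-1) + (s₂²/n₂)²/(n₂-1)] ≈ 28.74
t = (x̄₁ - x̄₂) / SE = (67.37 - 76.93) / 3.0641 = -9.56 / 3.0641 = -3.120
p-value = 0.0041

Since p-value < α = 0.05, we reject H₀.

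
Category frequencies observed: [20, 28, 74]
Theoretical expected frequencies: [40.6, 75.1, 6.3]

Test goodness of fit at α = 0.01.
Chi-square goodness of fit test:
H₀: observed counts match expected distribution
H₁: observed counts differ from expected distribution
df = k - 1 = 2
χ² = Σ(O - E)²/E
   = (20 - 40.6)²/40.6 + (28 - 75.1)²/75.1 + (74 - 6.3)²/6.3
   = 10.452 + 29.539 + 727.506
   = 767.50
p-value < 0.0001

Since p-value < α = 0.01, we reject H₀.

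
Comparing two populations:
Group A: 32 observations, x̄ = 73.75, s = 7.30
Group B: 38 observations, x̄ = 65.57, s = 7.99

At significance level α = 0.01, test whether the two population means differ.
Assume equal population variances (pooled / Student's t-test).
Student's two-sample t-test (equal variances):
H₀: μ₁ = μ₂
H₁: μ₁ ≠ μ₂
df = n₁ + n₂ - 2 = 68
Pooled variance s_p² = [(n₁-1)s₁² + (n₂-1)s₂²] / (n₁ + n₂ - 2) = [(31)(7.30²) + (37)(7.99²)] / 68 = 59.0305
SE = √(s_p²(1/n₁ + 1/n₂)) = √(59.0305 × (1/32 + 1/38)) = 1.8434
t = (x̄₁ - x̄₂) / SE = (73.75 - 65.57) / 1.8434 = 8.18 / 1.8434 = 4.437
p-value < 0.0001

Since p-value < α = 0.01, we reject H₀.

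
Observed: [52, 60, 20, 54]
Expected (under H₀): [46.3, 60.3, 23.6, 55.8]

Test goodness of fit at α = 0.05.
Chi-square goodness of fit test:
H₀: observed counts match expected distribution
H₁: observed counts differ from expected distribution
df = k - 1 = 3
χ² = Σ(O - E)²/E
   = (52 - 46.3)²/46.3 + (60 - 60.3)²/60.3 + (20 - 23.6)²/23.6 + (54 - 55.8)²/55.8
   = 0.702 + 0.001 + 0.549 + 0.058
   = 1.31
p-value = 0.7267

Since p-value > α = 0.05, we fail to reject H₀.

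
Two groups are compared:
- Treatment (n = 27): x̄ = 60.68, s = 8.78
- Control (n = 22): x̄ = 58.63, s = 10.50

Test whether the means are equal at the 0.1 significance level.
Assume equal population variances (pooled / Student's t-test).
Student's two-sample t-test (equal variances):
H₀: μ₁ = μ₂
H₁: μ₁ ≠ μ₂
df = n₁ + n₂ - 2 = 47
Pooled variance s_p² = [(n₁-1)s₁² + (n₂-1)s₂²] / (n₁ + n₂ - 2) = [(26)(8.78²) + (21)(10.50²)] / 47 = 91.9053
SE = √(s_p²(1/n₁ + 1/n₂)) = √(91.9053 × (1/27 + 1/22)) = 2.7534
t = (x̄₁ - x̄₂) / SE = (60.68 - 58.63) / 2.7534 = 2.05 / 2.7534 = 0.745
p-value = 0.4603

Since p-value > α = 0.1, we fail to reject H₀.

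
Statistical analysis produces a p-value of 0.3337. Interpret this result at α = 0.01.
Since p = 0.3337 > α = 0.01, fail to reject H₀.
There is insufficient evidence to reject the null hypothesis; the result is not statistically significant at the 0.01 level.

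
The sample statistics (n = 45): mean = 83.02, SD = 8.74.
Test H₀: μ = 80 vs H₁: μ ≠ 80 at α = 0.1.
One-sample t-test:
H₀: μ = 80
H₁: μ ≠ 80
df = n - 1 = 44
t = (x̄ - μ₀) / (s/√n) = (83.02 - 80) / (8.74/√45) = 2.318
p-value = 0.0252

Since p-value < α = 0.1, we reject H₀.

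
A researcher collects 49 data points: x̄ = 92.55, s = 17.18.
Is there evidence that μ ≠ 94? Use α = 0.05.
One-sample t-test:
H₀: μ = 94
H₁: μ ≠ 94
df = n - 1 = 48
t = (x̄ - μ₀) / (s/√n) = (92.55 - 94) / (17.18/√49) = -0.591
p-value = 0.5574

Since p-value > α = 0.05, we fail to reject H₀.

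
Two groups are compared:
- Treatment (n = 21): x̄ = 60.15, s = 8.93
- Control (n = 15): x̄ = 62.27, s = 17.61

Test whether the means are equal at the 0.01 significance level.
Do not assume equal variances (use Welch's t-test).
Welch's two-sample t-test:
H₀: μ₁ = μ₂
H₁: μ₁ ≠ μ₂
s₁²/n₁ = 8.93²/21 = 3.7974,  s₂²/n₂ = 17.61²/15 = 20.6741
SE = √(s₁²/n₁ + s₂²/n₂) = √(3.7974 + 20.6741) = 4.9469
df (Welch-Satterthwaite) = (s₁²/n₁ + s₂²/n₂)² / [(s₁²/n₁)²/(n₁-1) + (s₂²/n₂)²/(n₂-1)] ≈ 19.16
t = (x̄₁ - x̄₂) / SE = (60.15 - 62.27) / 4.9469 = -2.12 / 4.9469 = -0.429
p-value = 0.6730

Since p-value > α = 0.01, we fail to reject H₀.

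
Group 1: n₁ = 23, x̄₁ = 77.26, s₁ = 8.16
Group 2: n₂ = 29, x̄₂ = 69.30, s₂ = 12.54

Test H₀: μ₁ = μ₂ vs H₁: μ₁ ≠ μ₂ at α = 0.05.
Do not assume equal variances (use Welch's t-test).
Welch's two-sample t-test:
H₀: μ₁ = μ₂
H₁: μ₁ ≠ μ₂
s₁²/n₁ = 8.16²/23 = 2.8950,  s₂²/n₂ = 12.54²/29 = 5.4225
SE = √(s₁²/n₁ + s₂²/n₂) = √(2.8950 + 5.4225) = 2.8840
df (Welch-Satterthwaite) = (s₁²/n₁ + s₂²/n₂)² / [(s₁²/n₁)²/(n₁-1) + (s₂²/n₂)²/(n₂-1)] ≈ 48.34
t = (x̄₁ - x̄₂) / SE = (77.26 - 69.30) / 2.8840 = 7.96 / 2.8840 = 2.760
p-value = 0.0081

Since p-value < α = 0.05, we reject H₀.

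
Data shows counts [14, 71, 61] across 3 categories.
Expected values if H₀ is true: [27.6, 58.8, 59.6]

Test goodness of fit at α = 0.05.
Chi-square goodness of fit test:
H₀: observed counts match expected distribution
H₁: observed counts differ from expected distribution
df = k - 1 = 2
χ² = Σ(O - E)²/E
   = (14 - 27.6)²/27.6 + (71 - 58.8)²/58.8 + (61 - 59.6)²/59.6
   = 6.701 + 2.531 + 0.033
   = 9.27
p-value = 0.0097

Since p-value < α = 0.05, we reject H₀.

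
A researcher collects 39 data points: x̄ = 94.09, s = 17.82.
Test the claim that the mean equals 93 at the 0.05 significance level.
One-sample t-test:
H₀: μ = 93
H₁: μ ≠ 93
df = n - 1 = 38
t = (x̄ - μ₀) / (s/√n) = (94.09 - 93) / (17.82/√39) = 0.382
p-value = 0.7046

Since p-value > α = 0.05, we fail to reject H₀.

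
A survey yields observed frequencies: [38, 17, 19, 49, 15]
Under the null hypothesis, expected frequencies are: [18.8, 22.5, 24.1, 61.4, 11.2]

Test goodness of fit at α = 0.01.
Chi-square goodness of fit test:
H₀: observed counts match expected distribution
H₁: observed counts differ from expected distribution
df = k - 1 = 4
χ² = Σ(O - E)²/E
   = (38 - 18.8)²/18.8 + (17 - 22.5)²/22.5 + (19 - 24.1)²/24.1 + (49 - 61.4)²/61.4 + (15 - 11.2)²/11.2
   = 19.609 + 1.344 + 1.079 + 2.504 + 1.289
   = 25.83
p-value < 0.0001

Since p-value < α = 0.01, we reject H₀.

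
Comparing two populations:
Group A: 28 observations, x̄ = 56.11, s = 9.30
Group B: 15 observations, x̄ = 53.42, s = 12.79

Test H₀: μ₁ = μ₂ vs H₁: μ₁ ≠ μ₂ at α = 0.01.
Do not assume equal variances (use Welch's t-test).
Welch's two-sample t-test:
H₀: μ₁ = μ₂
H₁: μ₁ ≠ μ₂
s₁²/n₁ = 9.30²/28 = 3.0889,  s₂²/n₂ = 12.79²/15 = 10.9056
SE = √(s₁²/n₁ + s₂²/n₂) = √(3.0889 + 10.9056) = 3.7409
df (Welch-Satterthwaite) = (s₁²/n₁ + s₂²/n₂)² / [(s₁²/n₁)²/(n₁-1) + (s₂²/n₂)²/(n₂-1)] ≈ 22.13
t = (x̄₁ - x̄₂) / SE = (56.11 - 53.42) / 3.7409 = 2.69 / 3.7409 = 0.719
p-value = 0.4796

Since p-value > α = 0.01, we fail to reject H₀.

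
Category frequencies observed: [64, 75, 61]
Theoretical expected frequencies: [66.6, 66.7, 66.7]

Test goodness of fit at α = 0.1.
Chi-square goodness of fit test:
H₀: observed counts match expected distribution
H₁: observed counts differ from expected distribution
df = k - 1 = 2
χ² = Σ(O - E)²/E
   = (64 - 66.6)²/66.6 + (75 - 66.7)²/66.7 + (61 - 66.7)²/66.7
   = 0.102 + 1.033 + 0.487
   = 1.62
p-value = 0.4445

Since p-value > α = 0.1, we fail to reject H₀.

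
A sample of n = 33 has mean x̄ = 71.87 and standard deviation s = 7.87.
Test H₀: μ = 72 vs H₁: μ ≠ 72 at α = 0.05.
One-sample t-test:
H₀: μ = 72
H₁: μ ≠ 72
df = n - 1 = 32
t = (x̄ - μ₀) / (s/√n) = (71.87 - 72) / (7.87/√33) = -0.095
p-value = 0.9250

Since p-value > α = 0.05, we fail to reject H₀.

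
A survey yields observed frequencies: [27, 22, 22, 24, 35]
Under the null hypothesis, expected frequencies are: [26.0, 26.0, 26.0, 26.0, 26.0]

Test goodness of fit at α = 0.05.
Chi-square goodness of fit test:
H₀: observed counts match expected distribution
H₁: observed counts differ from expected distribution
df = k - 1 = 4
χ² = Σ(O - E)²/E
   = (27 - 26.0)²/26.0 + (22 - 26.0)²/26.0 + (22 - 26.0)²/26.0 + (24 - 26.0)²/26.0 + (35 - 26.0)²/26.0
   = 0.038 + 0.615 + 0.615 + 0.154 + 3.115
   = 4.54
p-value = 0.3380

Since p-value > α = 0.05, we fail to reject H₀.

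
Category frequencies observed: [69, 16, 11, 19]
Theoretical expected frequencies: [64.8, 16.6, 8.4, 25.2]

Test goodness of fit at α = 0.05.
Chi-square goodness of fit test:
H₀: observed counts match expected distribution
H₁: observed counts differ from expected distribution
df = k - 1 = 3
χ² = Σ(O - E)²/E
   = (69 - 64.8)²/64.8 + (16 - 16.6)²/16.6 + (11 - 8.4)²/8.4 + (19 - 25.2)²/25.2
   = 0.272 + 0.022 + 0.805 + 1.525
   = 2.62
p-value = 0.4533

Since p-value > α = 0.05, we fail to reject H₀.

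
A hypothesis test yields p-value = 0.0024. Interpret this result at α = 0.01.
Since p = 0.0024 < α = 0.01, reject H₀.
There is sufficient evidence to reject the null hypothesis; the result is statistically significant at the 0.01 level.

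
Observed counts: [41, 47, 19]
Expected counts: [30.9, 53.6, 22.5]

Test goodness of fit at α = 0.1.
Chi-square goodness of fit test:
H₀: observed counts match expected distribution
H₁: observed counts differ from expected distribution
df = k - 1 = 2
χ² = Σ(O - E)²/E
   = (41 - 30.9)²/30.9 + (47 - 53.6)²/53.6 + (19 - 22.5)²/22.5
   = 3.301 + 0.813 + 0.544
   = 4.66
p-value = 0.0974

Since p-value < α = 0.1, we reject H₀.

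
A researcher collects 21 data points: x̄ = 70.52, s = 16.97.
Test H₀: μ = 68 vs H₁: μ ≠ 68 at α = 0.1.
One-sample t-test:
H₀: μ = 68
H₁: μ ≠ 68
df = n - 1 = 20
t = (x̄ - μ₀) / (s/√n) = (70.52 - 68) / (16.97/√21) = 0.681
p-value = 0.5040

Since p-value > α = 0.1, we fail to reject H₀.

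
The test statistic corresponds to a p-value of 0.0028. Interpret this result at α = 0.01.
Since p = 0.0028 < α = 0.01, reject H₀.
There is sufficient evidence to reject the null hypothesis; the result is statistically significant at the 0.01 level.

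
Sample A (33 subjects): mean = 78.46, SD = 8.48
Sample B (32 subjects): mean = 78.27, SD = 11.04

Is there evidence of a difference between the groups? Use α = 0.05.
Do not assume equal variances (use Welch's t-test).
Welch's two-sample t-test:
H₀: μ₁ = μ₂
H₁: μ₁ ≠ μ₂
s₁²/n₁ = 8.48²/33 = 2.1791,  s₂²/n₂ = 11.04²/32 = 3.8088
SE = √(s₁²/n₁ + s₂²/n₂) = √(2.1791 + 3.8088) = 2.4470
df (Welch-Satterthwaite) = (s₁²/n₁ + s₂²/n₂)² / [(s₁²/n₁)²/(n₁-1) + (s₂²/n₂)²/(n₂-1)] ≈ 58.17
t = (x̄₁ - x̄₂) / SE = (78.46 - 78.27) / 2.4470 = 0.19 / 2.4470 = 0.078
p-value = 0.9384

Since p-value > α = 0.05, we fail to reject H₀.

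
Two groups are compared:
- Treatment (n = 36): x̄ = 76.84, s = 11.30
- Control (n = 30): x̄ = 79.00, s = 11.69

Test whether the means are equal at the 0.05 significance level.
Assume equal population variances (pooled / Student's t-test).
Student's two-sample t-test (equal variances):
H₀: μ₁ = μ₂
H₁: μ₁ ≠ μ₂
df = n₁ + n₂ - 2 = 64
Pooled variance s_p² = [(n₁-1)s₁² + (n₂-1)s₂²] / (n₁ + n₂ - 2) = [(35)(11.30²) + (29)(11.69²)] / 64 = 131.7528
SE = √(s_p²(1/n₁ + 1/n₂)) = √(131.7528 × (1/36 + 1/30)) = 2.8375
t = (x̄₁ - x̄₂) / SE = (76.84 - 79.00) / 2.8375 = -2.16 / 2.8375 = -0.761
p-value = 0.4493

Since p-value > α = 0.05, we fail to reject H₀.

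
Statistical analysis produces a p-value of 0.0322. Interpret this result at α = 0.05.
Since p = 0.0322 < α = 0.05, reject H₀.
There is sufficient evidence to reject the null hypothesis; the result is statistically significant at the 0.05 level.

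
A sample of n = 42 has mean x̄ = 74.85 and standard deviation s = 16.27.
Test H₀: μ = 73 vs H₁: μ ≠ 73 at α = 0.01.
One-sample t-test:
H₀: μ = 73
H₁: μ ≠ 73
df = n - 1 = 41
t = (x̄ - μ₀) / (s/√n) = (74.85 - 73) / (16.27/√42) = 0.737
p-value = 0.4654

Since p-value > α = 0.01, we fail to reject H₀.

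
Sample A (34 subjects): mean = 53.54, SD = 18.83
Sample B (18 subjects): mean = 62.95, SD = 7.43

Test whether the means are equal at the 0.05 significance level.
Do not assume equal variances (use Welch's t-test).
Welch's two-sample t-test:
H₀: μ₁ = μ₂
H₁: μ₁ ≠ μ₂
s₁²/n₁ = 18.83²/34 = 10.4285,  s₂²/n₂ = 7.43²/18 = 3.0669
SE = √(s₁²/n₁ + s₂²/n₂) = √(10.4285 + 3.0669) = 3.6736
df (Welch-Satterthwaite) = (s₁²/n₁ + s₂²/n₂)² / [(s₁²/n₁)²/(n₁-1) + (s₂²/n₂)²/(n₂-1)] ≈ 47.32
t = (x̄₁ - x̄₂) / SE = (53.54 - 62.95) / 3.6736 = -9.41 / 3.6736 = -2.562
p-value = 0.0137

Since p-value < α = 0.05, we reject H₀.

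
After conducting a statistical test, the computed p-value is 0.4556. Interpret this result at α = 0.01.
Since p = 0.4556 > α = 0.01, fail to reject H₀.
There is insufficient evidence to reject the null hypothesis; the result is not statistically significant at the 0.01 level.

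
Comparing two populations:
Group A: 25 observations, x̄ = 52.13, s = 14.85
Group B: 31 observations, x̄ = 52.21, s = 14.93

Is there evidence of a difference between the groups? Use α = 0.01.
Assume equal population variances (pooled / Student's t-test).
Student's two-sample t-test (equal variances):
H₀: μ₁ = μ₂
H₁: μ₁ ≠ μ₂
df = n₁ + n₂ - 2 = 54
Pooled variance s_p² = [(n₁-1)s₁² + (n₂-1)s₂²] / (n₁ + n₂ - 2) = [(24)(14.85²) + (30)(14.93²)] / 54 = 221.8461
SE = √(s_p²(1/n₁ + 1/n₂)) = √(221.8461 × (1/25 + 1/31)) = 4.0038
t = (x̄₁ - x̄₂) / SE = (52.13 - 52.21) / 4.0038 = -0.08 / 4.0038 = -0.020
p-value = 0.9841

Since p-value > α = 0.01, we fail to reject H₀.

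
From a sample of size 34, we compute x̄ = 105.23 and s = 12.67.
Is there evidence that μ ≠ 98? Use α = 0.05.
One-sample t-test:
H₀: μ = 98
H₁: μ ≠ 98
df = n - 1 = 33
t = (x̄ - μ₀) / (s/√n) = (105.23 - 98) / (12.67/√34) = 3.327
p-value = 0.0022

Since p-value < α = 0.05, we reject H₀.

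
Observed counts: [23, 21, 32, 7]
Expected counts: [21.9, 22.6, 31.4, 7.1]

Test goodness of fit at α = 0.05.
Chi-square goodness of fit test:
H₀: observed counts match expected distribution
H₁: observed counts differ from expected distribution
df = k - 1 = 3
χ² = Σ(O - E)²/E
   = (23 - 21.9)²/21.9 + (21 - 22.6)²/22.6 + (32 - 31.4)²/31.4 + (7 - 7.1)²/7.1
   = 0.055 + 0.113 + 0.011 + 0.001
   = 0.18
p-value = 0.9805

Since p-value > α = 0.05, we fail to reject H₀.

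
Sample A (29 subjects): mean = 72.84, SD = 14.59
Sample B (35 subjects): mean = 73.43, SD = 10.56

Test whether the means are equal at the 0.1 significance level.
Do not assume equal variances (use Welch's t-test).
Welch's two-sample t-test:
H₀: μ₁ = μ₂
H₁: μ₁ ≠ μ₂
s₁²/n₁ = 14.59²/29 = 7.3403,  s₂²/n₂ = 10.56²/35 = 3.1861
SE = √(s₁²/n₁ + s₂²/n₂) = √(7.3403 + 3.1861) = 3.2444
df (Welch-Satterthwaite) = (s₁²/n₁ + s₂²/n₂)² / [(s₁²/n₁)²/(n₁-1) + (s₂²/n₂)²/(n₂-1)] ≈ 49.85
t = (x̄₁ - x̄₂) / SE = (72.84 - 73.43) / 3.2444 = -0.59 / 3.2444 = -0.182
p-value = 0.8564

Since p-value > α = 0.1, we fail to reject H₀.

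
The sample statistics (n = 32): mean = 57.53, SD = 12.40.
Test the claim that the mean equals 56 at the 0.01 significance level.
One-sample t-test:
H₀: μ = 56
H₁: μ ≠ 56
df = n - 1 = 31
t = (x̄ - μ₀) / (s/√n) = (57.53 - 56) / (12.40/√32) = 0.698
p-value = 0.4904

Since p-value > α = 0.01, we fail to reject H₀.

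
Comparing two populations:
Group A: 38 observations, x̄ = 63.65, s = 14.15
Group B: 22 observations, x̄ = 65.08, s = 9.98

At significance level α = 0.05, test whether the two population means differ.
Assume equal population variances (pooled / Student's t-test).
Student's two-sample t-test (equal variances):
H₀: μ₁ = μ₂
H₁: μ₁ ≠ μ₂
df = n₁ + n₂ - 2 = 58
Pooled variance s_p² = [(n₁-1)s₁² + (n₂-1)s₂²] / (n₁ + n₂ - 2) = [(37)(14.15²) + (21)(9.98²)] / 58 = 163.7904
SE = √(s_p²(1/n₁ + 1/n₂)) = √(163.7904 × (1/38 + 1/22)) = 3.4286
t = (x̄₁ - x̄₂) / SE = (63.65 - 65.08) / 3.4286 = -1.43 / 3.4286 = -0.417
p-value = 0.6782

Since p-value > α = 0.05, we fail to reject H₀.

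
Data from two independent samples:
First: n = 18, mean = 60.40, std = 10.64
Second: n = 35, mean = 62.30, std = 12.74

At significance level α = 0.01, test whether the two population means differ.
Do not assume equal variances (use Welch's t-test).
Welch's two-sample t-test:
H₀: μ₁ = μ₂
H₁: μ₁ ≠ μ₂
s₁²/n₁ = 10.64²/18 = 6.2894,  s₂²/n₂ = 12.74²/35 = 4.6374
SE = √(s₁²/n₁ + s₂²/n₂) = √(6.2894 + 4.6374) = 3.3056
df (Welch-Satterthwaite) = (s₁²/n₁ + s₂²/n₂)² / [(s₁²/n₁)²/(n₁-1) + (s₂²/n₂)²/(n₂-1)] ≈ 40.34
t = (x̄₁ - x̄₂) / SE = (60.40 - 62.30) / 3.3056 = -1.90 / 3.3056 = -0.575
p-value = 0.5686

Since p-value > α = 0.01, we fail to reject H₀.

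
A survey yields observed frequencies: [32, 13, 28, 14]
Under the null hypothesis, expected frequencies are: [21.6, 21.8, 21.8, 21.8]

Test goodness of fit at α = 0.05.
Chi-square goodness of fit test:
H₀: observed counts match expected distribution
H₁: observed counts differ from expected distribution
df = k - 1 = 3
χ² = Σ(O - E)²/E
   = (32 - 21.6)²/21.6 + (13 - 21.8)²/21.8 + (28 - 21.8)²/21.8 + (14 - 21.8)²/21.8
   = 5.007 + 3.552 + 1.763 + 2.791
   = 13.11
p-value = 0.0044

Since p-value < α = 0.05, we reject H₀.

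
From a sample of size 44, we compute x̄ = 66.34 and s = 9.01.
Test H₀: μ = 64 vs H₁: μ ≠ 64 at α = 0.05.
One-sample t-test:
H₀: μ = 64
H₁: μ ≠ 64
df = n - 1 = 43
t = (x̄ - μ₀) / (s/√n) = (66.34 - 64) / (9.01/√44) = 1.723
p-value = 0.0921

Since p-value > α = 0.05, we fail to reject H₀.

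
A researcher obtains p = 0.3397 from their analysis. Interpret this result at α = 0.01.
Since p = 0.3397 > α = 0.01, fail to reject H₀.
There is insufficient evidence to reject the null hypothesis; the result is not statistically significant at the 0.01 level.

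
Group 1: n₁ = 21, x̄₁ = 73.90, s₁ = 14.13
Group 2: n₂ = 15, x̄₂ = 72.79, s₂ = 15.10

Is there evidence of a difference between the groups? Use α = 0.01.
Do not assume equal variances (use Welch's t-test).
Welch's two-sample t-test:
H₀: μ₁ = μ₂
H₁: μ₁ ≠ μ₂
s₁²/n₁ = 14.13²/21 = 9.5075,  s₂²/n₂ = 15.10²/15 = 15.2007
SE = √(s₁²/n₁ + s₂²/n₂) = √(9.5075 + 15.2007) = 4.9707
df (Welch-Satterthwaite) = (s₁²/n₁ + s₂²/n₂)² / [(s₁²/n₁)²/(n₁-1) + (s₂²/n₂)²/(n₂-1)] ≈ 29.04
t = (x̄₁ - x̄₂) / SE = (73.90 - 72.79) / 4.9707 = 1.11 / 4.9707 = 0.223
p-value = 0.8249

Since p-value > α = 0.01, we fail to reject H₀.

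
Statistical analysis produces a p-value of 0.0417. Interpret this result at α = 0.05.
Since p = 0.0417 < α = 0.05, reject H₀.
There is sufficient evidence to reject the null hypothesis; the result is statistically significant at the 0.05 level.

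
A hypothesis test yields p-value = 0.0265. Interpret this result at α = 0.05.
Since p = 0.0265 < α = 0.05, reject H₀.
There is sufficient evidence to reject the null hypothesis; the result is statistically significant at the 0.05 level.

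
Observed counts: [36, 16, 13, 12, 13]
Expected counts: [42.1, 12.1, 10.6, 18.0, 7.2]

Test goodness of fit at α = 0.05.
Chi-square goodness of fit test:
H₀: observed counts match expected distribution
H₁: observed counts differ from expected distribution
df = k - 1 = 4
χ² = Σ(O - E)²/E
   = (36 - 42.1)²/42.1 + (16 - 12.1)²/12.1 + (13 - 10.6)²/10.6 + (12 - 18.0)²/18.0 + (13 - 7.2)²/7.2
   = 0.884 + 1.257 + 0.543 + 2.000 + 4.672
   = 9.36
p-value = 0.0528

Since p-value > α = 0.05, we fail to reject H₀.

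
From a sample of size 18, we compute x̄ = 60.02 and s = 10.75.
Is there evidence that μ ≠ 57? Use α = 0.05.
One-sample t-test:
H₀: μ = 57
H₁: μ ≠ 57
df = n - 1 = 17
t = (x̄ - μ₀) / (s/√n) = (60.02 - 57) / (10.75/√18) = 1.192
p-value = 0.2497

Since p-value > α = 0.05, we fail to reject H₀.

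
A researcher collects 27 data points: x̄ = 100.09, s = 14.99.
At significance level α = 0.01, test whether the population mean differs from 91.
One-sample t-test:
H₀: μ = 91
H₁: μ ≠ 91
df = n - 1 = 26
t = (x̄ - μ₀) / (s/√n) = (100.09 - 91) / (14.99/√27) = 3.151
p-value = 0.0041

Since p-value < α = 0.01, we reject H₀.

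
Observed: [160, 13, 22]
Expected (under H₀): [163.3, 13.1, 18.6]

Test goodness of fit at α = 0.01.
Chi-square goodness of fit test:
H₀: observed counts match expected distribution
H₁: observed counts differ from expected distribution
df = k - 1 = 2
χ² = Σ(O - E)²/E
   = (160 - 163.3)²/163.3 + (13 - 13.1)²/13.1 + (22 - 18.6)²/18.6
   = 0.067 + 0.001 + 0.622
   = 0.69
p-value = 0.7086

Since p-value > α = 0.01, we fail to reject H₀.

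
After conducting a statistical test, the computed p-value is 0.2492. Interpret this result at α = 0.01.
Since p = 0.2492 > α = 0.01, fail to reject H₀.
There is insufficient evidence to reject the null hypothesis; the result is not statistically significant at the 0.01 level.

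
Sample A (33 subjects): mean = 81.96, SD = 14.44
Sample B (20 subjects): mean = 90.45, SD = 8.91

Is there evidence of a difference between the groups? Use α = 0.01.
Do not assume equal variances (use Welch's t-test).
Welch's two-sample t-test:
H₀: μ₁ = μ₂
H₁: μ₁ ≠ μ₂
s₁²/n₁ = 14.44²/33 = 6.3186,  s₂²/n₂ = 8.91²/20 = 3.9694
SE = √(s₁²/n₁ + s₂²/n₂) = √(6.3186 + 3.9694) = 3.2075
df (Welch-Satterthwaite) = (s₁²/n₁ + s₂²/n₂)² / [(s₁²/n₁)²/(n₁-1) + (s₂²/n₂)²/(n₂-1)] ≈ 50.96
t = (x̄₁ - x̄₂) / SE = (81.96 - 90.45) / 3.2075 = -8.49 / 3.2075 = -2.647
p-value = 0.0108

Since p-value > α = 0.01, we fail to reject H₀.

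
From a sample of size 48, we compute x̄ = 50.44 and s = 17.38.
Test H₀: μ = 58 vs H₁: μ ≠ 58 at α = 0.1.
One-sample t-test:
H₀: μ = 58
H₁: μ ≠ 58
df = n - 1 = 47
t = (x̄ - μ₀) / (s/√n) = (50.44 - 58) / (17.38/√48) = -3.014
p-value = 0.0042

Since p-value < α = 0.1, we reject H₀.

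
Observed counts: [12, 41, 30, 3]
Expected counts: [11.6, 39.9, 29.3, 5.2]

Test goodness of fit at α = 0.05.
Chi-square goodness of fit test:
H₀: observed counts match expected distribution
H₁: observed counts differ from expected distribution
df = k - 1 = 3
χ² = Σ(O - E)²/E
   = (12 - 11.6)²/11.6 + (41 - 39.9)²/39.9 + (30 - 29.3)²/29.3 + (3 - 5.2)²/5.2
   = 0.014 + 0.030 + 0.017 + 0.931
   = 0.99
p-value = 0.8033

Since p-value > α = 0.05, we fail to reject H₀.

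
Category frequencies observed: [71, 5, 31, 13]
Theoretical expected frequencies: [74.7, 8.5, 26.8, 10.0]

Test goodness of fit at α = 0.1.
Chi-square goodness of fit test:
H₀: observed counts match expected distribution
H₁: observed counts differ from expected distribution
df = k - 1 = 3
χ² = Σ(O - E)²/E
   = (71 - 74.7)²/74.7 + (5 - 8.5)²/8.5 + (31 - 26.8)²/26.8 + (13 - 10.0)²/10.0
   = 0.183 + 1.441 + 0.658 + 0.900
   = 3.18
p-value = 0.3643

Since p-value > α = 0.1, we fail to reject H₀.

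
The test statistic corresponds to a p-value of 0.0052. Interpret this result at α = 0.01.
Since p = 0.0052 < α = 0.01, reject H₀.
There is sufficient evidence to reject the null hypothesis; the result is statistically significant at the 0.01 level.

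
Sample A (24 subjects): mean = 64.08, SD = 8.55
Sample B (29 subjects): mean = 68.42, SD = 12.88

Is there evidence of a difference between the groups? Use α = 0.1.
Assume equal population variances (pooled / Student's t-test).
Student's two-sample t-test (equal variances):
H₀: μ₁ = μ₂
H₁: μ₁ ≠ μ₂
df = n₁ + n₂ - 2 = 51
Pooled variance s_p² = [(n₁-1)s₁² + (n₂-1)s₂²] / (n₁ + n₂ - 2) = [(23)(8.55²) + (28)(12.88²)] / 51 = 124.0471
SE = √(s_p²(1/n₁ + 1/n₂)) = √(124.0471 × (1/24 + 1/29)) = 3.0735
t = (x̄₁ - x̄₂) / SE = (64.08 - 68.42) / 3.0735 = -4.34 / 3.0735 = -1.412
p-value = 0.1640

Since p-value > α = 0.1, we fail to reject H₀.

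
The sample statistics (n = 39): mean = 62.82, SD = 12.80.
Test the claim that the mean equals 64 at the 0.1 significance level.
One-sample t-test:
H₀: μ = 64
H₁: μ ≠ 64
df = n - 1 = 38
t = (x̄ - μ₀) / (s/√n) = (62.82 - 64) / (12.80/√39) = -0.576
p-value = 0.5682

Since p-value > α = 0.1, we fail to reject H₀.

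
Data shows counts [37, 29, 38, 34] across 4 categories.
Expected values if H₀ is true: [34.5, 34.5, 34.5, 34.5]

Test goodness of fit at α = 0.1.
Chi-square goodness of fit test:
H₀: observed counts match expected distribution
H₁: observed counts differ from expected distribution
df = k - 1 = 3
χ² = Σ(O - E)²/E
   = (37 - 34.5)²/34.5 + (29 - 34.5)²/34.5 + (38 - 34.5)²/34.5 + (34 - 34.5)²/34.5
   = 0.181 + 0.877 + 0.355 + 0.007
   = 1.42
p-value = 0.7008

Since p-value > α = 0.1, we fail to reject H₀.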